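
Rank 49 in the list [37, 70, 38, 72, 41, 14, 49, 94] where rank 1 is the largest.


Sort descending: [94, 72, 70, 49, 41, 38, 37, 14]
Find 49 in the sorted list.
49 is at position 4.
Final answer: 4


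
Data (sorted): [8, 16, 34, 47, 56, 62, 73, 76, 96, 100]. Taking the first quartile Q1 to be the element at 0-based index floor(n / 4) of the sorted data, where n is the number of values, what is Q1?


The list has n = 10 elements.
Q1 index = floor(10 / 4) = floor(2.5) = 2
Counting from index 0 in the sorted data, the element at index 2 is 34.
Final answer: 34


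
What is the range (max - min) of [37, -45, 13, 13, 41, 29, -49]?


Maximum value: 41
Minimum value: -49
Range = 41 - (-49) = 90
Final answer: 90


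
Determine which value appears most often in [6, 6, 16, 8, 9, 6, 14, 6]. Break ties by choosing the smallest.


Count the frequency of each value:
  6 appears 4 time(s)
  8 appears 1 time(s)
  9 appears 1 time(s)
  14 appears 1 time(s)
  16 appears 1 time(s)
Maximum frequency is 4.
Only 6 reaches that frequency, so it is the mode.
Final answer: 6


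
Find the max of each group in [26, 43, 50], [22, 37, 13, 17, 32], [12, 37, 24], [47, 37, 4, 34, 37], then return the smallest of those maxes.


Find max of each group:
  Group 1: [26, 43, 50] -> max = 50
  Group 2: [22, 37, 13, 17, 32] -> max = 37
  Group 3: [12, 37, 24] -> max = 37
  Group 4: [47, 37, 4, 34, 37] -> max = 47
Maxes: [50, 37, 37, 47]
Minimum of maxes = 37
Final answer: 37


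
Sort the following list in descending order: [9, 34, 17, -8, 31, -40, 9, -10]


Original list: [9, 34, 17, -8, 31, -40, 9, -10]
Repeatedly take the largest remaining element:
  Remaining [9, 34, 17, -8, 31, -40, 9, -10] -> largest is 34
  Remaining [9, 17, -8, 31, -40, 9, -10] -> largest is 31
  Remaining [9, 17, -8, -40, 9, -10] -> largest is 17
  Remaining [9, -8, -40, 9, -10] -> largest is 9
  Remaining [-8, -40, 9, -10] -> largest is 9
  Remaining [-8, -40, -10] -> largest is -8
  Remaining [-40, -10] -> largest is -10
  Remaining [-40] -> largest is -40
Collecting the picks in order gives the descending list.
Final answer: [34, 31, 17, 9, 9, -8, -10, -40]


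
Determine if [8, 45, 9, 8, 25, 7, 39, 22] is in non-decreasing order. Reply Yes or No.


Check consecutive pairs:
  8 <= 45? True
  45 <= 9? False
  9 <= 8? False
  8 <= 25? True
  25 <= 7? False
  7 <= 39? True
  39 <= 22? False
4 consecutive pair(s) are out of order, so the list is not sorted.
Final answer: No


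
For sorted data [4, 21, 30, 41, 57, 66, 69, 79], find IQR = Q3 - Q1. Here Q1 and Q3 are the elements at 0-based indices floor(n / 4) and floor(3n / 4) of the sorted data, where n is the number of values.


The data has n = 8 elements.
Q1 index = floor(8 / 4) = floor(2) = 2; Q3 index = floor(3 * 8 / 4) = floor(6) = 6
Q1 = element at index 2 = 30
Q3 = element at index 6 = 69
IQR = 69 - 30 = 39
Final answer: 39


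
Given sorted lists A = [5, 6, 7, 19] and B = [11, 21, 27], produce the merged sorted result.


List A: [5, 6, 7, 19]
List B: [11, 21, 27]
Repeatedly compare the front elements and take the smaller:
  5 vs 11 -> take 5
  6 vs 11 -> take 6
  7 vs 11 -> take 7
  19 vs 11 -> take 11
  19 vs 21 -> take 19
  A is exhausted; append the rest of B: [21, 27]
Final answer: [5, 6, 7, 11, 19, 21, 27]


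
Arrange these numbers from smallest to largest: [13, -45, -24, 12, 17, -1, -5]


Original list: [13, -45, -24, 12, 17, -1, -5]
Repeatedly take the smallest remaining element:
  Remaining [13, -45, -24, 12, 17, -1, -5] -> smallest is -45
  Remaining [13, -24, 12, 17, -1, -5] -> smallest is -24
  Remaining [13, 12, 17, -1, -5] -> smallest is -5
  Remaining [13, 12, 17, -1] -> smallest is -1
  Remaining [13, 12, 17] -> smallest is 12
  Remaining [13, 17] -> smallest is 13
  Remaining [17] -> smallest is 17
Collecting the picks in order gives the sorted list.
Final answer: [-45, -24, -5, -1, 12, 13, 17]


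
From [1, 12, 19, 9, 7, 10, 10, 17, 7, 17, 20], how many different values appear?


List all unique values:
Distinct values: [1, 7, 9, 10, 12, 17, 19, 20]
Count = 8
Final answer: 8


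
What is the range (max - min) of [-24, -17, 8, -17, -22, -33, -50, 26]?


Maximum value: 26
Minimum value: -50
Range = 26 - (-50) = 76
Final answer: 76


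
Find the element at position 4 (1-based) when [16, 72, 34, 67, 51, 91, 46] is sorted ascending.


Sort ascending: [16, 34, 46, 51, 67, 72, 91]
The 4th element (1-indexed) is at index 3.
Value = 51
Final answer: 51


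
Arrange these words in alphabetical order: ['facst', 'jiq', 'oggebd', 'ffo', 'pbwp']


Compare strings character by character (the first differing letter decides):
  'facst' < 'ffo' since 'a' < 'f' at position 2
  'ffo' < 'jiq' since 'f' < 'j' at position 1
  'jiq' < 'oggebd' since 'j' < 'o' at position 1
  'oggebd' < 'pbwp' since 'o' < 'p' at position 1
Chaining these comparisons gives the alphabetical order.
Final answer: ['facst', 'ffo', 'jiq', 'oggebd', 'pbwp']


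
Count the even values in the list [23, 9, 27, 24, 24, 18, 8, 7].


Check each element:
  23 is odd
  9 is odd
  27 is odd
  24 is even
  24 is even
  18 is even
  8 is even
  7 is odd
Evens: [24, 24, 18, 8]
Count of evens = 4
Final answer: 4


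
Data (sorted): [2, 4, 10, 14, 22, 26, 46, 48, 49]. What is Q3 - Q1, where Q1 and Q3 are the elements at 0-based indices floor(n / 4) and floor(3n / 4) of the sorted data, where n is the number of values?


The data has n = 9 elements.
Q1 index = floor(9 / 4) = floor(2.25) = 2; Q3 index = floor(3 * 9 / 4) = floor(6.75) = 6
Q1 = element at index 2 = 10
Q3 = element at index 6 = 46
IQR = 46 - 10 = 36
Final answer: 36


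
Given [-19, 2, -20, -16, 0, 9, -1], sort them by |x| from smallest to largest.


Compute absolute values:
  |-19| = 19
  |2| = 2
  |-20| = 20
  |-16| = 16
  |0| = 0
  |9| = 9
  |-1| = 1
Absolute values in increasing order: 0 < 1 < 2 < 9 < 16 < 19 < 20
Listing the original numbers in that order gives the answer.
Final answer: [0, -1, 2, 9, -16, -19, -20]


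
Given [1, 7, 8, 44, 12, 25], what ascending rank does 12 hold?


Sort ascending: [1, 7, 8, 12, 25, 44]
Find 12 in the sorted list.
12 is at position 4 (1-indexed).
Final answer: 4


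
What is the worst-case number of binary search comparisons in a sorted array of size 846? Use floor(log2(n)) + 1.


Binary search halves the search space each step.
Maximum comparisons = floor(log2(846)) + 1
log2(846) = 9.7245
floor(log2(846)) = 9, so 9 + 1 = 10
Final answer: 10


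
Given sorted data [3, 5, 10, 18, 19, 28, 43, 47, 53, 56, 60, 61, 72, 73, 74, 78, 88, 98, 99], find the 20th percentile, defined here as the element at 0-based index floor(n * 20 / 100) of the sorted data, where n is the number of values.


The dataset has n = 19 elements.
Index = floor(19 * 20 / 100) = floor(380 / 100) = floor(3.8) = 3
Counting from index 0 in the sorted data, the element at index 3 is 18.
Final answer: 18


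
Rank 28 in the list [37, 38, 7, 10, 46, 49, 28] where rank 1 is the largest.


Sort descending: [49, 46, 38, 37, 28, 10, 7]
Find 28 in the sorted list.
28 is at position 5.
Final answer: 5


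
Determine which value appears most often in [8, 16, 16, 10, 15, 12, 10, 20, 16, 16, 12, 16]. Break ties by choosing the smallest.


Count the frequency of each value:
  8 appears 1 time(s)
  10 appears 2 time(s)
  12 appears 2 time(s)
  15 appears 1 time(s)
  16 appears 5 time(s)
  20 appears 1 time(s)
Maximum frequency is 5.
Only 16 reaches that frequency, so it is the mode.
Final answer: 16


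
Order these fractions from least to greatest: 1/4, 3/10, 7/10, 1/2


Convert to decimal for comparison:
  1/4 = 0.25
  3/10 = 0.3
  7/10 = 0.7
  1/2 = 0.5
Decimals in increasing order: 0.25 < 0.3 < 0.5 < 0.7
Writing each back as its fraction gives the sorted order.
Final answer: 1/4, 3/10, 1/2, 7/10


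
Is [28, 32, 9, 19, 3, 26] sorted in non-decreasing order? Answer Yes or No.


Check consecutive pairs:
  28 <= 32? True
  32 <= 9? False
  9 <= 19? True
  19 <= 3? False
  3 <= 26? True
2 consecutive pair(s) are out of order, so the list is not sorted.
Final answer: No


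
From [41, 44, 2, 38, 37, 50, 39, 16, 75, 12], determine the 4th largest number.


Sort descending: [75, 50, 44, 41, 39, 38, 37, 16, 12, 2]
The 4th element (1-indexed) is at index 3.
Value = 41
Final answer: 41


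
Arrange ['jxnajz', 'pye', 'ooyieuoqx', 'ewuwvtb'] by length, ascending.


Compute lengths:
  'jxnajz' has length 6
  'pye' has length 3
  'ooyieuoqx' has length 9
  'ewuwvtb' has length 7
Lengths in increasing order: 3 < 6 < 7 < 9
Listing the words in that order gives the answer.
Final answer: ['pye', 'jxnajz', 'ewuwvtb', 'ooyieuoqx']


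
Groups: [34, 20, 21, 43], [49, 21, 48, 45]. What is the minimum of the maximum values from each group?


Find max of each group:
  Group 1: [34, 20, 21, 43] -> max = 43
  Group 2: [49, 21, 48, 45] -> max = 49
Maxes: [43, 49]
Minimum of maxes = 43
Final answer: 43


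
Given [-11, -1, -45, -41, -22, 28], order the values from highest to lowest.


Original list: [-11, -1, -45, -41, -22, 28]
Repeatedly take the largest remaining element:
  Remaining [-11, -1, -45, -41, -22, 28] -> largest is 28
  Remaining [-11, -1, -45, -41, -22] -> largest is -1
  Remaining [-11, -45, -41, -22] -> largest is -11
  Remaining [-45, -41, -22] -> largest is -22
  Remaining [-45, -41] -> largest is -41
  Remaining [-45] -> largest is -45
Collecting the picks in order gives the descending list.
Final answer: [28, -1, -11, -22, -41, -45]


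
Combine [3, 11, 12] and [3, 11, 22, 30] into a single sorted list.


List A: [3, 11, 12]
List B: [3, 11, 22, 30]
Repeatedly compare the front elements and take the smaller:
  3 vs 3 -> take 3
  11 vs 3 -> take 3
  11 vs 11 -> take 11
  12 vs 11 -> take 11
  12 vs 22 -> take 12
  A is exhausted; append the rest of B: [22, 30]
Final answer: [3, 3, 11, 11, 12, 22, 30]


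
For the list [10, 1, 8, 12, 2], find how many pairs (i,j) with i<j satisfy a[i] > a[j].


For each element, count the later elements that are smaller than it:
  10 (index 0): smaller elements after it = [1, 8, 2] -> 3
  1 (index 1): smaller elements after it = [] -> 0
  8 (index 2): smaller elements after it = [2] -> 1
  12 (index 3): smaller elements after it = [2] -> 1
Total inversions = 3 + 0 + 1 + 1 = 5
Final answer: 5


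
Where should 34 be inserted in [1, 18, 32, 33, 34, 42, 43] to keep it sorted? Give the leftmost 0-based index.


List is sorted: [1, 18, 32, 33, 34, 42, 43]
We need the leftmost position where 34 can be inserted, i.e. the first index whose element is >= 34 (or the end of the list if none is).
Binary search with low=0, high=7 (0-based indices):
  low=0, high=7, mid=3: a[3]=33 < 34, so low = 4
  low=4, high=7, mid=5: a[5]=42 >= 34, so high = 5
  low=4, high=5, mid=4: a[4]=34 >= 34, so high = 4
Now low = high = 4, so the insertion index is 4.
Final answer: 4


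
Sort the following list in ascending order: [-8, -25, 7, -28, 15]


Original list: [-8, -25, 7, -28, 15]
Repeatedly take the smallest remaining element:
  Remaining [-8, -25, 7, -28, 15] -> smallest is -28
  Remaining [-8, -25, 7, 15] -> smallest is -25
  Remaining [-8, 7, 15] -> smallest is -8
  Remaining [7, 15] -> smallest is 7
  Remaining [15] -> smallest is 15
Collecting the picks in order gives the sorted list.
Final answer: [-28, -25, -8, 7, 15]


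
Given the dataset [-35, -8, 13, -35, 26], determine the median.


First, sort the list: [-35, -35, -8, 13, 26]
The list has 5 elements (odd count).
The middle index is 2 (0-based), and the element there is -8.
Final answer: -8


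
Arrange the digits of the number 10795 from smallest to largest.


The number 10795 has digits: 1, 0, 7, 9, 5
Sorted: 0, 1, 5, 7, 9
Joining the sorted digits gives the result.
Final answer: 01579


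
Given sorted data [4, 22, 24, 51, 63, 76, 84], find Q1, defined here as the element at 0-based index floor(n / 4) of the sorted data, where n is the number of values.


The list has n = 7 elements.
Q1 index = floor(7 / 4) = floor(1.75) = 1
Counting from index 0 in the sorted data, the element at index 1 is 22.
Final answer: 22


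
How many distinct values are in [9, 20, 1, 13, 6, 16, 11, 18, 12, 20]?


List all unique values:
Distinct values: [1, 6, 9, 11, 12, 13, 16, 18, 20]
Count = 9
Final answer: 9


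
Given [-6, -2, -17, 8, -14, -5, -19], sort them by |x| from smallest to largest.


Compute absolute values:
  |-6| = 6
  |-2| = 2
  |-17| = 17
  |8| = 8
  |-14| = 14
  |-5| = 5
  |-19| = 19
Absolute values in increasing order: 2 < 5 < 6 < 8 < 14 < 17 < 19
Listing the original numbers in that order gives the answer.
Final answer: [-2, -5, -6, 8, -14, -17, -19]


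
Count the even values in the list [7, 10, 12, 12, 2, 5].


Check each element:
  7 is odd
  10 is even
  12 is even
  12 is even
  2 is even
  5 is odd
Evens: [10, 12, 12, 2]
Count of evens = 4
Final answer: 4


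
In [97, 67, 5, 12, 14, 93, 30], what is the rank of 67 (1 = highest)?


Sort descending: [97, 93, 67, 30, 14, 12, 5]
Find 67 in the sorted list.
67 is at position 3.
Final answer: 3


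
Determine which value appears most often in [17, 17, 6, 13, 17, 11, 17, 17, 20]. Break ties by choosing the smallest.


Count the frequency of each value:
  6 appears 1 time(s)
  11 appears 1 time(s)
  13 appears 1 time(s)
  17 appears 5 time(s)
  20 appears 1 time(s)
Maximum frequency is 5.
Only 17 reaches that frequency, so it is the mode.
Final answer: 17


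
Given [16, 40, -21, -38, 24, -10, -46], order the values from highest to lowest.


Original list: [16, 40, -21, -38, 24, -10, -46]
Repeatedly take the largest remaining element:
  Remaining [16, 40, -21, -38, 24, -10, -46] -> largest is 40
  Remaining [16, -21, -38, 24, -10, -46] -> largest is 24
  Remaining [16, -21, -38, -10, -46] -> largest is 16
  Remaining [-21, -38, -10, -46] -> largest is -10
  Remaining [-21, -38, -46] -> largest is -21
  Remaining [-38, -46] -> largest is -38
  Remaining [-46] -> largest is -46
Collecting the picks in order gives the descending list.
Final answer: [40, 24, 16, -10, -21, -38, -46]


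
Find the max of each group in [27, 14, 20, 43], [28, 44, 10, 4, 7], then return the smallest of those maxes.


Find max of each group:
  Group 1: [27, 14, 20, 43] -> max = 43
  Group 2: [28, 44, 10, 4, 7] -> max = 44
Maxes: [43, 44]
Minimum of maxes = 43
Final answer: 43


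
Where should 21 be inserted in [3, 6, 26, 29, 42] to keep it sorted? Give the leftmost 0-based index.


List is sorted: [3, 6, 26, 29, 42]
We need the leftmost position where 21 can be inserted, i.e. the first index whose element is >= 21 (or the end of the list if none is).
Binary search with low=0, high=5 (0-based indices):
  low=0, high=5, mid=2: a[2]=26 >= 21, so high = 2
  low=0, high=2, mid=1: a[1]=6 < 21, so low = 2
Now low = high = 2, so the insertion index is 2.
Final answer: 2


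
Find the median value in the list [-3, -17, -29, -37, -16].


First, sort the list: [-37, -29, -17, -16, -3]
The list has 5 elements (odd count).
The middle index is 2 (0-based), and the element there is -17.
Final answer: -17


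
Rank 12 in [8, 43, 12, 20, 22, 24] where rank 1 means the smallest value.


Sort ascending: [8, 12, 20, 22, 24, 43]
Find 12 in the sorted list.
12 is at position 2 (1-indexed).
Final answer: 2


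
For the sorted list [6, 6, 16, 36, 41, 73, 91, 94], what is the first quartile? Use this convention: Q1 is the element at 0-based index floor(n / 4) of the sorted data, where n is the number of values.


The list has n = 8 elements.
Q1 index = floor(8 / 4) = floor(2) = 2
Counting from index 0 in the sorted data, the element at index 2 is 16.
Final answer: 16


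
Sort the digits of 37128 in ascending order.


The number 37128 has digits: 3, 7, 1, 2, 8
Sorted: 1, 2, 3, 7, 8
Joining the sorted digits gives the result.
Final answer: 12378


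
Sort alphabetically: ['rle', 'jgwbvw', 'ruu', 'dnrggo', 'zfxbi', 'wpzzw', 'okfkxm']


Compare strings character by character (the first differing letter decides):
  'dnrggo' < 'jgwbvw' since 'd' < 'j' at position 1
  'jgwbvw' < 'okfkxm' since 'j' < 'o' at position 1
  'okfkxm' < 'rle' since 'o' < 'r' at position 1
  'rle' < 'ruu' since 'l' < 'u' at position 2
  'ruu' < 'wpzzw' since 'r' < 'w' at position 1
  'wpzzw' < 'zfxbi' since 'w' < 'z' at position 1
Chaining these comparisons gives the alphabetical order.
Final answer: ['dnrggo', 'jgwbvw', 'okfkxm', 'rle', 'ruu', 'wpzzw', 'zfxbi']


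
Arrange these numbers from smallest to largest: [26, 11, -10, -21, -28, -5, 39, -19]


Original list: [26, 11, -10, -21, -28, -5, 39, -19]
Repeatedly take the smallest remaining element:
  Remaining [26, 11, -10, -21, -28, -5, 39, -19] -> smallest is -28
  Remaining [26, 11, -10, -21, -5, 39, -19] -> smallest is -21
  Remaining [26, 11, -10, -5, 39, -19] -> smallest is -19
  Remaining [26, 11, -10, -5, 39] -> smallest is -10
  Remaining [26, 11, -5, 39] -> smallest is -5
  Remaining [26, 11, 39] -> smallest is 11
  Remaining [26, 39] -> smallest is 26
  Remaining [39] -> smallest is 39
Collecting the picks in order gives the sorted list.
Final answer: [-28, -21, -19, -10, -5, 11, 26, 39]


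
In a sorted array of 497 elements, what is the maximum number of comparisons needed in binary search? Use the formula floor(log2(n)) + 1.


Binary search halves the search space each step.
Maximum comparisons = floor(log2(497)) + 1
log2(497) = 8.9571
floor(log2(497)) = 8, so 8 + 1 = 9
Final answer: 9


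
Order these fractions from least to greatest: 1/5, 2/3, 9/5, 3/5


Convert to decimal for comparison:
  1/5 = 0.2
  2/3 = 0.6667
  9/5 = 1.8
  3/5 = 0.6
Decimals in increasing order: 0.2 < 0.6 < 0.6667 < 1.8
Writing each back as its fraction gives the sorted order.
Final answer: 1/5, 3/5, 2/3, 9/5


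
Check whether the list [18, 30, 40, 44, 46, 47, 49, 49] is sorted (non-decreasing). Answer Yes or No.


Check consecutive pairs:
  18 <= 30? True
  30 <= 40? True
  40 <= 44? True
  44 <= 46? True
  46 <= 47? True
  47 <= 49? True
  49 <= 49? True
Every consecutive pair is in order, so the list is non-decreasing.
Final answer: Yes


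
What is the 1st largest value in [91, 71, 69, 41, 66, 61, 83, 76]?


Sort descending: [91, 83, 76, 71, 69, 66, 61, 41]
The 1st element (1-indexed) is at index 0.
Value = 91
Final answer: 91


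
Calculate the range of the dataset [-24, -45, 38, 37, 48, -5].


Maximum value: 48
Minimum value: -45
Range = 48 - (-45) = 93
Final answer: 93


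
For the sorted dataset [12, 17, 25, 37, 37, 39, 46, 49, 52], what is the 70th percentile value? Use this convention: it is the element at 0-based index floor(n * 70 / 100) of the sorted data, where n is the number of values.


The dataset has n = 9 elements.
Index = floor(9 * 70 / 100) = floor(630 / 100) = floor(6.3) = 6
Counting from index 0 in the sorted data, the element at index 6 is 46.
Final answer: 46


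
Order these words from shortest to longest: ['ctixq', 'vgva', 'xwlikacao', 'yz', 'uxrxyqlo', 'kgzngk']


Compute lengths:
  'ctixq' has length 5
  'vgva' has length 4
  'xwlikacao' has length 9
  'yz' has length 2
  'uxrxyqlo' has length 8
  'kgzngk' has length 6
Lengths in increasing order: 2 < 4 < 5 < 6 < 8 < 9
Listing the words in that order gives the answer.
Final answer: ['yz', 'vgva', 'ctixq', 'kgzngk', 'uxrxyqlo', 'xwlikacao']


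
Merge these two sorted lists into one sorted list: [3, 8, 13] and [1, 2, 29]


List A: [3, 8, 13]
List B: [1, 2, 29]
Repeatedly compare the front elements and take the smaller:
  3 vs 1 -> take 1
  3 vs 2 -> take 2
  3 vs 29 -> take 3
  8 vs 29 -> take 8
  13 vs 29 -> take 13
  A is exhausted; append the rest of B: [29]
Final answer: [1, 2, 3, 8, 13, 29]


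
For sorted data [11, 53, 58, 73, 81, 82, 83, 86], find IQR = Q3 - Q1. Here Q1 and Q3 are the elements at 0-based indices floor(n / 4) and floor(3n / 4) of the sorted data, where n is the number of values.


The data has n = 8 elements.
Q1 index = floor(8 / 4) = floor(2) = 2; Q3 index = floor(3 * 8 / 4) = floor(6) = 6
Q1 = element at index 2 = 58
Q3 = element at index 6 = 83
IQR = 83 - 58 = 25
Final answer: 25


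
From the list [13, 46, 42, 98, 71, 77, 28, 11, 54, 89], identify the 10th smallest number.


Sort ascending: [11, 13, 28, 42, 46, 54, 71, 77, 89, 98]
The 10th element (1-indexed) is at index 9.
Value = 98
Final answer: 98


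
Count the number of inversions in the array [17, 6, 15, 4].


For each element, count the later elements that are smaller than it:
  17 (index 0): smaller elements after it = [6, 15, 4] -> 3
  6 (index 1): smaller elements after it = [4] -> 1
  15 (index 2): smaller elements after it = [4] -> 1
Total inversions = 3 + 1 + 1 = 5
Final answer: 5


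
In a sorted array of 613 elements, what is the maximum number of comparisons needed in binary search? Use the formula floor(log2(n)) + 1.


Binary search halves the search space each step.
Maximum comparisons = floor(log2(613)) + 1
log2(613) = 9.2597
floor(log2(613)) = 9, so 9 + 1 = 10
Final answer: 10


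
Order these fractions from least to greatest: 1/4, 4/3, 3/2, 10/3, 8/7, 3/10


Convert to decimal for comparison:
  1/4 = 0.25
  4/3 = 1.3333
  3/2 = 1.5
  10/3 = 3.3333
  8/7 = 1.1429
  3/10 = 0.3
Decimals in increasing order: 0.25 < 0.3 < 1.1429 < 1.3333 < 1.5 < 3.3333
Writing each back as its fraction gives the sorted order.
Final answer: 1/4, 3/10, 8/7, 4/3, 3/2, 10/3


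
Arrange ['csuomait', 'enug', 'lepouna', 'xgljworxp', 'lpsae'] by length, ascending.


Compute lengths:
  'csuomait' has length 8
  'enug' has length 4
  'lepouna' has length 7
  'xgljworxp' has length 9
  'lpsae' has length 5
Lengths in increasing order: 4 < 5 < 7 < 8 < 9
Listing the words in that order gives the answer.
Final answer: ['enug', 'lpsae', 'lepouna', 'csuomait', 'xgljworxp']


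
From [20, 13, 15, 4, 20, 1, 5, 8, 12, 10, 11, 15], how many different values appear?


List all unique values:
Distinct values: [1, 4, 5, 8, 10, 11, 12, 13, 15, 20]
Count = 10
Final answer: 10


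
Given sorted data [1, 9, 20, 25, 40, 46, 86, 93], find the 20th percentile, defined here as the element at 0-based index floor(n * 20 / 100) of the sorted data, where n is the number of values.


The dataset has n = 8 elements.
Index = floor(8 * 20 / 100) = floor(160 / 100) = floor(1.6) = 1
Counting from index 0 in the sorted data, the element at index 1 is 9.
Final answer: 9


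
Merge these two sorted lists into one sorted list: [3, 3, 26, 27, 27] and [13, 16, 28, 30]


List A: [3, 3, 26, 27, 27]
List B: [13, 16, 28, 30]
Repeatedly compare the front elements and take the smaller:
  3 vs 13 -> take 3
  3 vs 13 -> take 3
  26 vs 13 -> take 13
  26 vs 16 -> take 16
  26 vs 28 -> take 26
  27 vs 28 -> take 27
  27 vs 28 -> take 27
  A is exhausted; append the rest of B: [28, 30]
Final answer: [3, 3, 13, 16, 26, 27, 27, 28, 30]


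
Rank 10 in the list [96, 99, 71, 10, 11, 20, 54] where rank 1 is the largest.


Sort descending: [99, 96, 71, 54, 20, 11, 10]
Find 10 in the sorted list.
10 is at position 7.
Final answer: 7


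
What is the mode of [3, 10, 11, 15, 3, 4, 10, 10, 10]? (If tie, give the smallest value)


Count the frequency of each value:
  3 appears 2 time(s)
  4 appears 1 time(s)
  10 appears 4 time(s)
  11 appears 1 time(s)
  15 appears 1 time(s)
Maximum frequency is 4.
Only 10 reaches that frequency, so it is the mode.
Final answer: 10


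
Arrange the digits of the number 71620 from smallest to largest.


The number 71620 has digits: 7, 1, 6, 2, 0
Sorted: 0, 1, 2, 6, 7
Joining the sorted digits gives the result.
Final answer: 01267


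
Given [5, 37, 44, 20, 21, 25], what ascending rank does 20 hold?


Sort ascending: [5, 20, 21, 25, 37, 44]
Find 20 in the sorted list.
20 is at position 2 (1-indexed).
Final answer: 2


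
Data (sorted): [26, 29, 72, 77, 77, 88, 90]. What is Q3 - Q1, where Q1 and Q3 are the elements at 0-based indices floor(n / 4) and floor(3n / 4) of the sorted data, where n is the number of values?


The data has n = 7 elements.
Q1 index = floor(7 / 4) = floor(1.75) = 1; Q3 index = floor(3 * 7 / 4) = floor(5.25) = 5
Q1 = element at index 1 = 29
Q3 = element at index 5 = 88
IQR = 88 - 29 = 59
Final answer: 59


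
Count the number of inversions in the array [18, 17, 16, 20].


For each element, count the later elements that are smaller than it:
  18 (index 0): smaller elements after it = [17, 16] -> 2
  17 (index 1): smaller elements after it = [16] -> 1
  16 (index 2): smaller elements after it = [] -> 0
Total inversions = 2 + 1 + 0 = 3
Final answer: 3


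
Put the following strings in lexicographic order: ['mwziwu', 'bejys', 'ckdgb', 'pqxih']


Compare strings character by character (the first differing letter decides):
  'bejys' < 'ckdgb' since 'b' < 'c' at position 1
  'ckdgb' < 'mwziwu' since 'c' < 'm' at position 1
  'mwziwu' < 'pqxih' since 'm' < 'p' at position 1
Chaining these comparisons gives the alphabetical order.
Final answer: ['bejys', 'ckdgb', 'mwziwu', 'pqxih']


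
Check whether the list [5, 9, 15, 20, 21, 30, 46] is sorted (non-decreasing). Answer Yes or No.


Check consecutive pairs:
  5 <= 9? True
  9 <= 15? True
  15 <= 20? True
  20 <= 21? True
  21 <= 30? True
  30 <= 46? True
Every consecutive pair is in order, so the list is non-decreasing.
Final answer: Yes


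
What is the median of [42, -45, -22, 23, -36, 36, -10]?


First, sort the list: [-45, -36, -22, -10, 23, 36, 42]
The list has 7 elements (odd count).
The middle index is 3 (0-based), and the element there is -10.
Final answer: -10


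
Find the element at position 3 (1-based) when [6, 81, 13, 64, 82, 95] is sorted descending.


Sort descending: [95, 82, 81, 64, 13, 6]
The 3rd element (1-indexed) is at index 2.
Value = 81
Final answer: 81


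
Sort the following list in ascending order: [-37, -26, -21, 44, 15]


Original list: [-37, -26, -21, 44, 15]
Repeatedly take the smallest remaining element:
  Remaining [-37, -26, -21, 44, 15] -> smallest is -37
  Remaining [-26, -21, 44, 15] -> smallest is -26
  Remaining [-21, 44, 15] -> smallest is -21
  Remaining [44, 15] -> smallest is 15
  Remaining [44] -> smallest is 44
Collecting the picks in order gives the sorted list.
Final answer: [-37, -26, -21, 15, 44]


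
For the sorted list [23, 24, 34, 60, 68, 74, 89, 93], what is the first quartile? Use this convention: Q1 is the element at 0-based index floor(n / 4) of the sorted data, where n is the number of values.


The list has n = 8 elements.
Q1 index = floor(8 / 4) = floor(2) = 2
Counting from index 0 in the sorted data, the element at index 2 is 34.
Final answer: 34


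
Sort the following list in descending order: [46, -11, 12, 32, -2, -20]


Original list: [46, -11, 12, 32, -2, -20]
Repeatedly take the largest remaining element:
  Remaining [46, -11, 12, 32, -2, -20] -> largest is 46
  Remaining [-11, 12, 32, -2, -20] -> largest is 32
  Remaining [-11, 12, -2, -20] -> largest is 12
  Remaining [-11, -2, -20] -> largest is -2
  Remaining [-11, -20] -> largest is -11
  Remaining [-20] -> largest is -20
Collecting the picks in order gives the descending list.
Final answer: [46, 32, 12, -2, -11, -20]


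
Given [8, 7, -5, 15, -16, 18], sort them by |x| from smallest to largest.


Compute absolute values:
  |8| = 8
  |7| = 7
  |-5| = 5
  |15| = 15
  |-16| = 16
  |18| = 18
Absolute values in increasing order: 5 < 7 < 8 < 15 < 16 < 18
Listing the original numbers in that order gives the answer.
Final answer: [-5, 7, 8, 15, -16, 18]


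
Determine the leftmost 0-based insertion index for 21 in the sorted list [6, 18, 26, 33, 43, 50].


List is sorted: [6, 18, 26, 33, 43, 50]
We need the leftmost position where 21 can be inserted, i.e. the first index whose element is >= 21 (or the end of the list if none is).
Binary search with low=0, high=6 (0-based indices):
  low=0, high=6, mid=3: a[3]=33 >= 21, so high = 3
  low=0, high=3, mid=1: a[1]=18 < 21, so low = 2
  low=2, high=3, mid=2: a[2]=26 >= 21, so high = 2
Now low = high = 2, so the insertion index is 2.
Final answer: 2


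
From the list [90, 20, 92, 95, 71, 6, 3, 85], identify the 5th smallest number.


Sort ascending: [3, 6, 20, 71, 85, 90, 92, 95]
The 5th element (1-indexed) is at index 4.
Value = 85
Final answer: 85


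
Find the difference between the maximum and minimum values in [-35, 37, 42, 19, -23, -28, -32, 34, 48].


Maximum value: 48
Minimum value: -35
Range = 48 - (-35) = 83
Final answer: 83


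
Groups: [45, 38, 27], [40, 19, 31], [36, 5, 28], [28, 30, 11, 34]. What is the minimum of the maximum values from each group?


Find max of each group:
  Group 1: [45, 38, 27] -> max = 45
  Group 2: [40, 19, 31] -> max = 40
  Group 3: [36, 5, 28] -> max = 36
  Group 4: [28, 30, 11, 34] -> max = 34
Maxes: [45, 40, 36, 34]
Minimum of maxes = 34
Final answer: 34


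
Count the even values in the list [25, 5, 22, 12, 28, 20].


Check each element:
  25 is odd
  5 is odd
  22 is even
  12 is even
  28 is even
  20 is even
Evens: [22, 12, 28, 20]
Count of evens = 4
Final answer: 4


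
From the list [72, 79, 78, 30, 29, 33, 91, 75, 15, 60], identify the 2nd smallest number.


Sort ascending: [15, 29, 30, 33, 60, 72, 75, 78, 79, 91]
The 2nd element (1-indexed) is at index 1.
Value = 29
Final answer: 29


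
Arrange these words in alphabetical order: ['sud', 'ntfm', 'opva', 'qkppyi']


Compare strings character by character (the first differing letter decides):
  'ntfm' < 'opva' since 'n' < 'o' at position 1
  'opva' < 'qkppyi' since 'o' < 'q' at position 1
  'qkppyi' < 'sud' since 'q' < 's' at position 1
Chaining these comparisons gives the alphabetical order.
Final answer: ['ntfm', 'opva', 'qkppyi', 'sud']


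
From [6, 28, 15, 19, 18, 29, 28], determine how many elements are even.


Check each element:
  6 is even
  28 is even
  15 is odd
  19 is odd
  18 is even
  29 is odd
  28 is even
Evens: [6, 28, 18, 28]
Count of evens = 4
Final answer: 4


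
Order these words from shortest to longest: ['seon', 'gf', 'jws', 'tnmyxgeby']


Compute lengths:
  'seon' has length 4
  'gf' has length 2
  'jws' has length 3
  'tnmyxgeby' has length 9
Lengths in increasing order: 2 < 3 < 4 < 9
Listing the words in that order gives the answer.
Final answer: ['gf', 'jws', 'seon', 'tnmyxgeby']


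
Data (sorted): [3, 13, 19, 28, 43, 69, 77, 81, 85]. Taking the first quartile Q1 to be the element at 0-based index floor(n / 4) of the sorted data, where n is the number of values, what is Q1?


The list has n = 9 elements.
Q1 index = floor(9 / 4) = floor(2.25) = 2
Counting from index 0 in the sorted data, the element at index 2 is 19.
Final answer: 19


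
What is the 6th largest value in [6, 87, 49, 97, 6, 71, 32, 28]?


Sort descending: [97, 87, 71, 49, 32, 28, 6, 6]
The 6th element (1-indexed) is at index 5.
Value = 28
Final answer: 28


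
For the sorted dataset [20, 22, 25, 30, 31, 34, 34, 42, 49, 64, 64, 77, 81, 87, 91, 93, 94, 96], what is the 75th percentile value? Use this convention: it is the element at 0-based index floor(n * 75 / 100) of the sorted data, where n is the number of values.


The dataset has n = 18 elements.
Index = floor(18 * 75 / 100) = floor(1350 / 100) = floor(13.5) = 13
Counting from index 0 in the sorted data, the element at index 13 is 87.
Final answer: 87


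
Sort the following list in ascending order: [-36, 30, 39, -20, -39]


Original list: [-36, 30, 39, -20, -39]
Repeatedly take the smallest remaining element:
  Remaining [-36, 30, 39, -20, -39] -> smallest is -39
  Remaining [-36, 30, 39, -20] -> smallest is -36
  Remaining [30, 39, -20] -> smallest is -20
  Remaining [30, 39] -> smallest is 30
  Remaining [39] -> smallest is 39
Collecting the picks in order gives the sorted list.
Final answer: [-39, -36, -20, 30, 39]


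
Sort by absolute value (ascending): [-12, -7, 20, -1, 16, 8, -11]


Compute absolute values:
  |-12| = 12
  |-7| = 7
  |20| = 20
  |-1| = 1
  |16| = 16
  |8| = 8
  |-11| = 11
Absolute values in increasing order: 1 < 7 < 8 < 11 < 12 < 16 < 20
Listing the original numbers in that order gives the answer.
Final answer: [-1, -7, 8, -11, -12, 16, 20]


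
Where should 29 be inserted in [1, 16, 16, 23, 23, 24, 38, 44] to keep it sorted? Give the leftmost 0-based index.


List is sorted: [1, 16, 16, 23, 23, 24, 38, 44]
We need the leftmost position where 29 can be inserted, i.e. the first index whose element is >= 29 (or the end of the list if none is).
Binary search with low=0, high=8 (0-based indices):
  low=0, high=8, mid=4: a[4]=23 < 29, so low = 5
  low=5, high=8, mid=6: a[6]=38 >= 29, so high = 6
  low=5, high=6, mid=5: a[5]=24 < 29, so low = 6
Now low = high = 6, so the insertion index is 6.
Final answer: 6


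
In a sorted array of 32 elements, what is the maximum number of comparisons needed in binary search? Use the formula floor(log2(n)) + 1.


Binary search halves the search space each step.
Maximum comparisons = floor(log2(32)) + 1
log2(32) = 5.0
floor(log2(32)) = 5, so 5 + 1 = 6
Final answer: 6


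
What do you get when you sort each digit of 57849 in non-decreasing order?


The number 57849 has digits: 5, 7, 8, 4, 9
Sorted: 4, 5, 7, 8, 9
Joining the sorted digits gives the result.
Final answer: 45789


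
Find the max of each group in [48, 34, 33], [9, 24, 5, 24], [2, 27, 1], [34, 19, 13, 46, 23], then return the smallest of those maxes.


Find max of each group:
  Group 1: [48, 34, 33] -> max = 48
  Group 2: [9, 24, 5, 24] -> max = 24
  Group 3: [2, 27, 1] -> max = 27
  Group 4: [34, 19, 13, 46, 23] -> max = 46
Maxes: [48, 24, 27, 46]
Minimum of maxes = 24
Final answer: 24


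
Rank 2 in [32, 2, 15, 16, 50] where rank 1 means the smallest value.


Sort ascending: [2, 15, 16, 32, 50]
Find 2 in the sorted list.
2 is at position 1 (1-indexed).
Final answer: 1


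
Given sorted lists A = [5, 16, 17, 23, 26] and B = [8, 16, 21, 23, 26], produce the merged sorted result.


List A: [5, 16, 17, 23, 26]
List B: [8, 16, 21, 23, 26]
Repeatedly compare the front elements and take the smaller:
  5 vs 8 -> take 5
  16 vs 8 -> take 8
  16 vs 16 -> take 16
  17 vs 16 -> take 16
  17 vs 21 -> take 17
  23 vs 21 -> take 21
  23 vs 23 -> take 23
  26 vs 23 -> take 23
  26 vs 26 -> take 26
  A is exhausted; append the rest of B: [26]
Final answer: [5, 8, 16, 16, 17, 21, 23, 23, 26, 26]


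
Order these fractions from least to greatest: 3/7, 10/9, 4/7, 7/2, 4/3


Convert to decimal for comparison:
  3/7 = 0.4286
  10/9 = 1.1111
  4/7 = 0.5714
  7/2 = 3.5
  4/3 = 1.3333
Decimals in increasing order: 0.4286 < 0.5714 < 1.1111 < 1.3333 < 3.5
Writing each back as its fraction gives the sorted order.
Final answer: 3/7, 4/7, 10/9, 4/3, 7/2


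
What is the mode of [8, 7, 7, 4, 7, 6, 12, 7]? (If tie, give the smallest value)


Count the frequency of each value:
  4 appears 1 time(s)
  6 appears 1 time(s)
  7 appears 4 time(s)
  8 appears 1 time(s)
  12 appears 1 time(s)
Maximum frequency is 4.
Only 7 reaches that frequency, so it is the mode.
Final answer: 7


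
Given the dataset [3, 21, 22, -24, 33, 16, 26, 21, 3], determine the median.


First, sort the list: [-24, 3, 3, 16, 21, 21, 22, 26, 33]
The list has 9 elements (odd count).
The middle index is 4 (0-based), and the element there is 21.
Final answer: 21


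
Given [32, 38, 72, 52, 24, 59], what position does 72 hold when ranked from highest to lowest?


Sort descending: [72, 59, 52, 38, 32, 24]
Find 72 in the sorted list.
72 is at position 1.
Final answer: 1


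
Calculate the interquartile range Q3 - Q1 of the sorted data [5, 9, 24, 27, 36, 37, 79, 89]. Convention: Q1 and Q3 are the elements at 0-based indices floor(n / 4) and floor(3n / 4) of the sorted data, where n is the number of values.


The data has n = 8 elements.
Q1 index = floor(8 / 4) = floor(2) = 2; Q3 index = floor(3 * 8 / 4) = floor(6) = 6
Q1 = element at index 2 = 24
Q3 = element at index 6 = 79
IQR = 79 - 24 = 55
Final answer: 55


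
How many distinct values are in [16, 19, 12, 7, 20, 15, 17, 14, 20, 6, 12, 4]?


List all unique values:
Distinct values: [4, 6, 7, 12, 14, 15, 16, 17, 19, 20]
Count = 10
Final answer: 10


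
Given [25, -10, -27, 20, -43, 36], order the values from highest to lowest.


Original list: [25, -10, -27, 20, -43, 36]
Repeatedly take the largest remaining element:
  Remaining [25, -10, -27, 20, -43, 36] -> largest is 36
  Remaining [25, -10, -27, 20, -43] -> largest is 25
  Remaining [-10, -27, 20, -43] -> largest is 20
  Remaining [-10, -27, -43] -> largest is -10
  Remaining [-27, -43] -> largest is -27
  Remaining [-43] -> largest is -43
Collecting the picks in order gives the descending list.
Final answer: [36, 25, 20, -10, -27, -43]


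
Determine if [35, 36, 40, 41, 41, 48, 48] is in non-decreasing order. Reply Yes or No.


Check consecutive pairs:
  35 <= 36? True
  36 <= 40? True
  40 <= 41? True
  41 <= 41? True
  41 <= 48? True
  48 <= 48? True
Every consecutive pair is in order, so the list is non-decreasing.
Final answer: Yes


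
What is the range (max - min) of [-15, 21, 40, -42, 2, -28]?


Maximum value: 40
Minimum value: -42
Range = 40 - (-42) = 82
Final answer: 82


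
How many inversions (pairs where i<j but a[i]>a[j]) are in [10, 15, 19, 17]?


For each element, count the later elements that are smaller than it:
  10 (index 0): smaller elements after it = [] -> 0
  15 (index 1): smaller elements after it = [] -> 0
  19 (index 2): smaller elements after it = [17] -> 1
Total inversions = 0 + 0 + 1 = 1
Final answer: 1


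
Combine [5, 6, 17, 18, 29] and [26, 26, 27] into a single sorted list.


List A: [5, 6, 17, 18, 29]
List B: [26, 26, 27]
Repeatedly compare the front elements and take the smaller:
  5 vs 26 -> take 5
  6 vs 26 -> take 6
  17 vs 26 -> take 17
  18 vs 26 -> take 18
  29 vs 26 -> take 26
  29 vs 26 -> take 26
  29 vs 27 -> take 27
  B is exhausted; append the rest of A: [29]
Final answer: [5, 6, 17, 18, 26, 26, 27, 29]


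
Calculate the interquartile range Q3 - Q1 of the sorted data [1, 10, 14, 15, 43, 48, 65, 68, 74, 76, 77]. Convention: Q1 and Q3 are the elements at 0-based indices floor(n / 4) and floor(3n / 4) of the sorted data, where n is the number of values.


The data has n = 11 elements.
Q1 index = floor(11 / 4) = floor(2.75) = 2; Q3 index = floor(3 * 11 / 4) = floor(8.25) = 8
Q1 = element at index 2 = 14
Q3 = element at index 8 = 74
IQR = 74 - 14 = 60
Final answer: 60


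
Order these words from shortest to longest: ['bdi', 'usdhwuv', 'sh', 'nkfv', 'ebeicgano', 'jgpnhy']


Compute lengths:
  'bdi' has length 3
  'usdhwuv' has length 7
  'sh' has length 2
  'nkfv' has length 4
  'ebeicgano' has length 9
  'jgpnhy' has length 6
Lengths in increasing order: 2 < 3 < 4 < 6 < 7 < 9
Listing the words in that order gives the answer.
Final answer: ['sh', 'bdi', 'nkfv', 'jgpnhy', 'usdhwuv', 'ebeicgano']


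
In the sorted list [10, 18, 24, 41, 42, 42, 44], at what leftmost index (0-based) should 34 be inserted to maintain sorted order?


List is sorted: [10, 18, 24, 41, 42, 42, 44]
We need the leftmost position where 34 can be inserted, i.e. the first index whose element is >= 34 (or the end of the list if none is).
Binary search with low=0, high=7 (0-based indices):
  low=0, high=7, mid=3: a[3]=41 >= 34, so high = 3
  low=0, high=3, mid=1: a[1]=18 < 34, so low = 2
  low=2, high=3, mid=2: a[2]=24 < 34, so low = 3
Now low = high = 3, so the insertion index is 3.
Final answer: 3


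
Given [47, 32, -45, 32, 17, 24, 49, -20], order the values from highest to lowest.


Original list: [47, 32, -45, 32, 17, 24, 49, -20]
Repeatedly take the largest remaining element:
  Remaining [47, 32, -45, 32, 17, 24, 49, -20] -> largest is 49
  Remaining [47, 32, -45, 32, 17, 24, -20] -> largest is 47
  Remaining [32, -45, 32, 17, 24, -20] -> largest is 32
  Remaining [-45, 32, 17, 24, -20] -> largest is 32
  Remaining [-45, 17, 24, -20] -> largest is 24
  Remaining [-45, 17, -20] -> largest is 17
  Remaining [-45, -20] -> largest is -20
  Remaining [-45] -> largest is -45
Collecting the picks in order gives the descending list.
Final answer: [49, 47, 32, 32, 24, 17, -20, -45]
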